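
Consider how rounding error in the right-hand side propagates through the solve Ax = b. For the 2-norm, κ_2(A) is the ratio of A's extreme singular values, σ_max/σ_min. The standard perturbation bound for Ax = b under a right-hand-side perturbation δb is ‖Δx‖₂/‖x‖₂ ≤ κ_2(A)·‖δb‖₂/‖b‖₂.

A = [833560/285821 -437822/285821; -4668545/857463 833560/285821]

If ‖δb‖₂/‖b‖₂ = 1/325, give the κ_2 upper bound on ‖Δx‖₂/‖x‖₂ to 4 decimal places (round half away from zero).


0.9129

form AᵀA = [97054369825/2544092721 -17253858440/848030907; -17253858440/848030907 3067509956/282676969] with trace 431356261/8803089 and determinant 240100/8803089
eigenvalues of AᵀA: λ = (tr ± √(tr²−4·det))/2 = 49, 4900/8803089
κ_2(A) = √(λ_max/λ_min) = √(49 / (4900/8803089)) = 296.7000
bound on ‖Δx‖/‖x‖: κ·ε = 296.7000·1/325 = 0.9129


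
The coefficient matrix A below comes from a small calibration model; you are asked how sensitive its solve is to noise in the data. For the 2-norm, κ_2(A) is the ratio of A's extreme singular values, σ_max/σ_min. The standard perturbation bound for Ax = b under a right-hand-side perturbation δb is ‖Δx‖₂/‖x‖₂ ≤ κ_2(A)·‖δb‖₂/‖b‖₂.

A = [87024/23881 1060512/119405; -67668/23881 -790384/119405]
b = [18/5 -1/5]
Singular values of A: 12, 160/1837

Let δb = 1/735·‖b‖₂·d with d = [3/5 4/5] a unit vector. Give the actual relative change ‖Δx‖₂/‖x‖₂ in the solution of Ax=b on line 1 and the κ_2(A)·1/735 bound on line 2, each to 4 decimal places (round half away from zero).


0.0025
0.1874

largest singular value 12, smallest 160/1837
condition number: 12 ÷ (160/1837) = 137.7750
κ_2(A)·‖δb‖/‖b‖ = 0.1874
solve Ax = b  →  x = [-21.1000 9.0625]
‖b‖ = 3.6056, ‖x‖ = 22.9639
with δb = [0.0029 0.0039], A·Δx = δb → ‖Δx‖ = 0.0563
dividing the unrounded norms, ‖Δx‖/‖x‖ = 0.0025
so the bound overstates the realised error by a factor of ≈ 76.4283 (computed from the unrounded values)


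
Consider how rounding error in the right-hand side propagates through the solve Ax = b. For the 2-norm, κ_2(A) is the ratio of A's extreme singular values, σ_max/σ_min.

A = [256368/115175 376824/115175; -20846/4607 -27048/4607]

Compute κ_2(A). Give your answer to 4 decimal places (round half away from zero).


AᵀA = [1167203716/45900625 1553658288/45900625; 1553658288/45900625 2073504384/45900625]; tr = 129628324/1836025, det = 5531904/1836025
char-poly roots: 1764/25 and 3136/73441
so κ_2 = √((1764/25) / (3136/73441)) = 40.6500

40.6500


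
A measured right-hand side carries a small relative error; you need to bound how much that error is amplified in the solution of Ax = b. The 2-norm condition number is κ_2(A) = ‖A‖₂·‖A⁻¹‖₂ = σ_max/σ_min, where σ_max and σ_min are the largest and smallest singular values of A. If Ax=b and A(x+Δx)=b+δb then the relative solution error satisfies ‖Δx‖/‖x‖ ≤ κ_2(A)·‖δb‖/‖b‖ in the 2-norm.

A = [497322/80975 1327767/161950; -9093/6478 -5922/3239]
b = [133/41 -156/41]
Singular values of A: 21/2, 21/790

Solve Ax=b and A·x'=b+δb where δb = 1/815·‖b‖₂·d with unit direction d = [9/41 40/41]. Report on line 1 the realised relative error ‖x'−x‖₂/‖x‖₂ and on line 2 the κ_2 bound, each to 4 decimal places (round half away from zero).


0.0020
0.4847

largest singular value 21/2, smallest 21/790
κ = σ_max/σ_min = (21/2)/(21/790) = 395.0000
κ_2(A)·‖δb‖/‖b‖ = 0.4847
solve Ax = b  →  x = [90.5143 -67.4095]
‖b‖ = 5.0000, ‖x‖ = 112.8578
δb = ε·‖b‖·d = [0.0013 0.0060]; solving A·Δx = δb gives ‖Δx‖ = 0.2308
dividing the unrounded norms, ‖Δx‖/‖x‖ = 0.0020
realised/bound (from unrounded values) ≈ 0.0042


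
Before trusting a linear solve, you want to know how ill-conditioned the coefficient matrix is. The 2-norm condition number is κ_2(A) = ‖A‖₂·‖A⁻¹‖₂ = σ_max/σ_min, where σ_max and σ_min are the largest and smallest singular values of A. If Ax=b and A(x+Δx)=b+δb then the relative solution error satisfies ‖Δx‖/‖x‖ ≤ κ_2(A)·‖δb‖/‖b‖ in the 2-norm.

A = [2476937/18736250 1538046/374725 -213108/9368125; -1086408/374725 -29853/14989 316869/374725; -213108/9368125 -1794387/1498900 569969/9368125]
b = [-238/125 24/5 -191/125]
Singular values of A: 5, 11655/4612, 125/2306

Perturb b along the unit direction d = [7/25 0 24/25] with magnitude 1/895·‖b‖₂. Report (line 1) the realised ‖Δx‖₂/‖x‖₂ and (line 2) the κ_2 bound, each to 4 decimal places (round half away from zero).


0.0030
0.1031

from the listed singular values, σ₁ = 5, σ_n = 125/2306
condition number: 5 ÷ (125/2306) = 92.2400
perturbation bound = 92.2400·1/895 = 0.1031
solve Ax = b  →  x = [-11.6782 -0.2819 -35.0272]
‖b‖₂ = 5.3852 and ‖x‖₂ = 36.9238
δb = ε·‖b‖·d = [0.0017 0.0000 0.0058]; solving A·Δx = δb gives ‖Δx‖ = 0.1110
relative error = 0.0030
realised/bound (from unrounded values) ≈ 0.0292


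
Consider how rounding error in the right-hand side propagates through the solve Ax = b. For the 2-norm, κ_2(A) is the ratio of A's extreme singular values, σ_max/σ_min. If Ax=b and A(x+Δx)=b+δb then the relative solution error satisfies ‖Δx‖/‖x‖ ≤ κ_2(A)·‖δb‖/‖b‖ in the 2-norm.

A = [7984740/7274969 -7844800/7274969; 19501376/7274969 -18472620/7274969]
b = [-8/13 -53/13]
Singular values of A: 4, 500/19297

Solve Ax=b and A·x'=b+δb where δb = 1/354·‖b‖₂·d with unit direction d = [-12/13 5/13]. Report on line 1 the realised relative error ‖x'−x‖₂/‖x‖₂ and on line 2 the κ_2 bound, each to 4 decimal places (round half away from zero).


σ_max = 4, σ_min = 500/19297
κ = σ_max/σ_min = 4/(500/19297) = 154.3760
worst-case relative error ≤ 154.3760 × 1/354 = 0.4361
solve Ax = b  →  x = [-27.3407 -27.2577]
2-norm of b is 4.1231; of x, 38.6070
re-solving with b+δb shifts x by Δx of norm 0.4495
dividing the unrounded norms, ‖Δx‖/‖x‖ = 0.0116
so the bound overstates the realised error by a factor of ≈ 37.4542 (computed from the unrounded values)

0.0116
0.4361


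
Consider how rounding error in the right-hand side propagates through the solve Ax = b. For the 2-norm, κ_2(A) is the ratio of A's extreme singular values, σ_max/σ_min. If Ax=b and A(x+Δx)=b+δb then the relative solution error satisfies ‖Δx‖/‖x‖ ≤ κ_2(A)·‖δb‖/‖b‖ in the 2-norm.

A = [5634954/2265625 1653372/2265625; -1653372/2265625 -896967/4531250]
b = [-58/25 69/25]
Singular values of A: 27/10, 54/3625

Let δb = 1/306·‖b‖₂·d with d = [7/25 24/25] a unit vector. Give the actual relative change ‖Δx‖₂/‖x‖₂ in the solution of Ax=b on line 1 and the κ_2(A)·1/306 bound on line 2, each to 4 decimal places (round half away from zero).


largest singular value 27/10, smallest 54/3625
κ = σ_max/σ_min = (27/10)/(54/3625) = 181.2500
bound on ‖Δx‖/‖x‖: κ·ε = 181.2500·1/306 = 0.5923
solve Ax = b  →  x = [-38.6593 128.5778]
2-norm of b is 3.6056; of x, 134.2639
Δx = A⁻¹·δb where δb = 1/306·3.6056·d; ‖Δx‖ = 0.7910
relative error = 0.0059
realised/bound (from unrounded values) ≈ 0.0099

0.0059
0.5923


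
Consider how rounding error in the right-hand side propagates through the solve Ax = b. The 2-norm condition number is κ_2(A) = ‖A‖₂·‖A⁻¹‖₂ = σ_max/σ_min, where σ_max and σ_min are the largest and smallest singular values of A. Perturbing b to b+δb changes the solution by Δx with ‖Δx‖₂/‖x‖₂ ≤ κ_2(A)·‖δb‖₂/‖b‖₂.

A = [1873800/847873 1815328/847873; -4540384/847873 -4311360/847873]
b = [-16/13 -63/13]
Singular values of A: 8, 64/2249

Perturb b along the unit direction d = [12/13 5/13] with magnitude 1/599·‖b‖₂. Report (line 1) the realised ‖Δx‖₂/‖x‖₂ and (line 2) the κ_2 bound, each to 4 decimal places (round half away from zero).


σ_max = 8, σ_min = 64/2249
condition number: 8 ÷ (64/2249) = 281.1250
bound on ‖Δx‖/‖x‖: κ·ε = 281.1250·1/599 = 0.4693
solve Ax = b  →  x = [73.0668 -75.9952]
‖b‖₂ = 5.0000 and ‖x‖₂ = 105.4231
with δb = [0.0077 0.0032], A·Δx = δb → ‖Δx‖ = 0.2933
dividing the unrounded norms, ‖Δx‖/‖x‖ = 0.0028
tightness: 0.0028 against a bound of 0.4693 (unrounded ratio ≈ 0.0059)

0.0028
0.4693


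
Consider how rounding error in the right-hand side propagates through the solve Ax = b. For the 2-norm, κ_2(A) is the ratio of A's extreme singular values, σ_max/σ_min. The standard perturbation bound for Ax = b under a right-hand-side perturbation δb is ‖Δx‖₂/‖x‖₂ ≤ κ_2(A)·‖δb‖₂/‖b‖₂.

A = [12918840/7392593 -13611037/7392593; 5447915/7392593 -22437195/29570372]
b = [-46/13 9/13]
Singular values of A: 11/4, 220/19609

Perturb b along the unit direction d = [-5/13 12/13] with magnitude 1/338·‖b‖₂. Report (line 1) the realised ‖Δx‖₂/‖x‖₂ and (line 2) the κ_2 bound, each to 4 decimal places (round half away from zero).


0.0053
0.7252

largest singular value 11/4, smallest 220/19609
condition number: (11/4) ÷ (220/19609) = 245.1125
perturbation bound = 245.1125·1/338 = 0.7252
solve Ax = b  →  x = [128.3351 123.7304]
2-norm of b is 3.6056; of x, 178.2670
re-solving with b+δb shifts x by Δx of norm 0.9508
realised ‖Δx‖/‖x‖ = 0.0053
tightness: 0.0053 against a bound of 0.7252 (unrounded ratio ≈ 0.0074)


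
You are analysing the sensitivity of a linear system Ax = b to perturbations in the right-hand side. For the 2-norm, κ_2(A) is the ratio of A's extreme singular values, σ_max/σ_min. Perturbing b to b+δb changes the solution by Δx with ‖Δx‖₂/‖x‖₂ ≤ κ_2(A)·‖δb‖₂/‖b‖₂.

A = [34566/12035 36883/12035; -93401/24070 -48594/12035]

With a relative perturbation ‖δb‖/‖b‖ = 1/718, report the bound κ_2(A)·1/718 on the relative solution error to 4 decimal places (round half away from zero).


AᵀA = [540119209/23174596 141770475/5793649; 141770475/5793649 148869301/5793649]; tr = 1350293/27556, det = 2401/27556
eigenvalues of AᵀA: λ = (tr ± √(tr²−4·det))/2 = 49, 49/27556
so κ_2 = √(49 / (49/27556)) = 166.0000
bound on ‖Δx‖/‖x‖: κ·ε = 166.0000·1/718 = 0.2312

0.2312


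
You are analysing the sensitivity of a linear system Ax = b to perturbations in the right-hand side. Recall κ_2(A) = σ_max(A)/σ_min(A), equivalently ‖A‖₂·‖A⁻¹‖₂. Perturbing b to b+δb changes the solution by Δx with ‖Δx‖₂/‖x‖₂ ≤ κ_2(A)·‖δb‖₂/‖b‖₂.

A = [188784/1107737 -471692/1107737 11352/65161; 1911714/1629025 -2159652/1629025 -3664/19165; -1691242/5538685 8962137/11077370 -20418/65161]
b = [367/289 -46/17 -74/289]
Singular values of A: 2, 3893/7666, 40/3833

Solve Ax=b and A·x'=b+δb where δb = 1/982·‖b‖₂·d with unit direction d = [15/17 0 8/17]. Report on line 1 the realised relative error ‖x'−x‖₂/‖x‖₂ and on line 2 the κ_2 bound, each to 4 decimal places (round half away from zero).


0.0031
0.1952

from the listed singular values, σ₁ = 2, σ_n = 40/3833
condition number: 2 ÷ (40/3833) = 191.6500
bound on ‖Δx‖/‖x‖: κ·ε = 191.6500·1/982 = 0.1952
solve Ax = b  →  x = [58.8376 45.3782 60.6457]
2-norm of b is 3.0000; of x, 95.9111
re-solving with b+δb shifts x by Δx of norm 0.2927
realised ‖Δx‖/‖x‖ = 0.0031
tightness: 0.0031 against a bound of 0.1952 (unrounded ratio ≈ 0.0156)


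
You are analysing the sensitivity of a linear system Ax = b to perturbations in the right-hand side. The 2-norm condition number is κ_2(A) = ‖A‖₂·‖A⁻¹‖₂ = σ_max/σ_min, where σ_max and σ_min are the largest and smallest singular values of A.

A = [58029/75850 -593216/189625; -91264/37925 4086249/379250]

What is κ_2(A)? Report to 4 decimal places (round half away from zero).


form AᵀA = [58694137/9205156 -325880928/11506445; -325880928/11506445 28968082849/230128900] with trace 9052777/68450 and determinant 279841/547600
solving λ² − 9052777/68450·λ + 279841/547600 = 0 gives λ = 529/4, 529/136900
so κ_2 = √((529/4) / (529/136900)) = 185.0000

185.0000


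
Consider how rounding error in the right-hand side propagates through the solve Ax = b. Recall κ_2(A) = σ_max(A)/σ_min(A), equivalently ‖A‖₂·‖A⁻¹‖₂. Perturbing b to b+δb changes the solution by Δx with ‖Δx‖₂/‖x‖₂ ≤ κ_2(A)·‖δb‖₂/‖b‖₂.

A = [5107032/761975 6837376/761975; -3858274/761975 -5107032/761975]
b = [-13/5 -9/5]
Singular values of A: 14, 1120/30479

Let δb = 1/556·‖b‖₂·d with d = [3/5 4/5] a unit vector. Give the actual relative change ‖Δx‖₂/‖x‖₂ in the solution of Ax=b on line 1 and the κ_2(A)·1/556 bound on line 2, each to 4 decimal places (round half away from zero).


from the listed singular values, σ₁ = 14, σ_n = 1120/30479
κ_2(A) = 14 / (1120/30479) = 380.9875
κ_2(A)·‖δb‖/‖b‖ = 0.6852
solve Ax = b  →  x = [65.2693 -49.0413]
‖b‖₂ = 3.1623 and ‖x‖₂ = 81.6402
with δb = [0.0034 0.0046], A·Δx = δb → ‖Δx‖ = 0.1548
dividing the unrounded norms, ‖Δx‖/‖x‖ = 0.0019
tightness: 0.0019 against a bound of 0.6852 (unrounded ratio ≈ 0.0028)

0.0019
0.6852


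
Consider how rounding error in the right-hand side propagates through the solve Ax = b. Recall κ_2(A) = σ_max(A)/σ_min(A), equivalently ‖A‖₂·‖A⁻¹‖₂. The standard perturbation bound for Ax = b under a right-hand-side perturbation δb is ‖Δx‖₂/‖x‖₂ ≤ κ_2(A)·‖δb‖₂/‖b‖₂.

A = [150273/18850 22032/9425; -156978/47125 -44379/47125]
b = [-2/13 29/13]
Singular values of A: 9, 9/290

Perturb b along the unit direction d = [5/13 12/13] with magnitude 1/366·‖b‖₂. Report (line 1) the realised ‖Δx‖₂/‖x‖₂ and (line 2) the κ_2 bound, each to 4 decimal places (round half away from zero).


from the listed singular values, σ₁ = 9, σ_n = 9/290
κ_2(A) = 9 / (9/290) = 290.0000
κ_2(A)·‖δb‖/‖b‖ = 0.7923
solve Ax = b  →  x = [-18.1511 61.8356]
2-norm of b is 2.2361; of x, 64.4445
with δb = [0.0023 0.0056], A·Δx = δb → ‖Δx‖ = 0.1969
relative error = 0.0031
realised/bound (from unrounded values) ≈ 0.0039

0.0031
0.7923


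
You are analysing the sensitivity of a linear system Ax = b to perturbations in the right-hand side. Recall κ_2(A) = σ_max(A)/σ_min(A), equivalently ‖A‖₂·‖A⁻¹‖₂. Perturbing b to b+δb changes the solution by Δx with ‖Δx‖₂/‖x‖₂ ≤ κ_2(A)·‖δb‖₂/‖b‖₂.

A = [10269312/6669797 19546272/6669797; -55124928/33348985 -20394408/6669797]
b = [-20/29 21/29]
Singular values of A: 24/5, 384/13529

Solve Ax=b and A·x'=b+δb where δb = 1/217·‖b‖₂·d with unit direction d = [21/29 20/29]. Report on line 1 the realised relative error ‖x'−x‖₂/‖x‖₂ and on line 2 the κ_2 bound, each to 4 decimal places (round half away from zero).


largest singular value 24/5, smallest 384/13529
κ_2(A) = (24/5) / (384/13529) = 169.1125
perturbation bound = 169.1125·1/217 = 0.7793
solve Ax = b  →  x = [-0.0980 -0.1838]
‖b‖₂ = 1.0000 and ‖x‖₂ = 0.2083
Δx = A⁻¹·δb where δb = 1/217·1.0000·d; ‖Δx‖ = 0.1624
relative error = 0.7793
tightness: 0.7793 against a bound of 0.7793; the bound is attained (ratio 1)

0.7793
0.7793


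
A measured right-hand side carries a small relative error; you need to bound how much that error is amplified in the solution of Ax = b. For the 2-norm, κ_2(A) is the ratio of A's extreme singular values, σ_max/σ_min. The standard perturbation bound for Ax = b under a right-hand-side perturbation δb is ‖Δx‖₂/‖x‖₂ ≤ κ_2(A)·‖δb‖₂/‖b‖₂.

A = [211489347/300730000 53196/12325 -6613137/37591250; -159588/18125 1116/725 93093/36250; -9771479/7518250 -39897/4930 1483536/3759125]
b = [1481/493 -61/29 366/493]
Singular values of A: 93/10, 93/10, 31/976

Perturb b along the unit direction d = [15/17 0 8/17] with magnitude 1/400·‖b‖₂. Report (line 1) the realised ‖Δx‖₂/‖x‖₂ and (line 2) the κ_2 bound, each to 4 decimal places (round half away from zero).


0.0031
0.7320

largest singular value 93/10, smallest 31/976
κ_2(A) = (93/10) / (31/976) = 292.8000
bound on ‖Δx‖/‖x‖: κ·ε = 292.8000·1/400 = 0.7320
solve Ax = b  →  x = [26.6735 0.0430 90.6073]
2-norm of b is 3.7417; of x, 94.4519
with δb = [0.0083 0.0000 0.0044], A·Δx = δb → ‖Δx‖ = 0.2945
realised ‖Δx‖/‖x‖ = 0.0031
tightness: 0.0031 against a bound of 0.7320 (unrounded ratio ≈ 0.0043)


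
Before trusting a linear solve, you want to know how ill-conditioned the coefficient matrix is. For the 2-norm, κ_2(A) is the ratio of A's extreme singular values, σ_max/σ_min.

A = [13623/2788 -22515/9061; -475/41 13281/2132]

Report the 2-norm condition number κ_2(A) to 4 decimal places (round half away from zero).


form AᵀA = [1228876129/7772944 -40959060/485809; -40959060/485809 349621641/7772944] with trace 2730965/13448 and determinant 1172889/430336
eigenvalues of AᵀA: λ = (tr ± √(tr²−4·det))/2 = 3249/16, 361/26896
κ_2(A) = √(λ_max/λ_min) = √((3249/16) / (361/26896)) = 123.0000

123.0000


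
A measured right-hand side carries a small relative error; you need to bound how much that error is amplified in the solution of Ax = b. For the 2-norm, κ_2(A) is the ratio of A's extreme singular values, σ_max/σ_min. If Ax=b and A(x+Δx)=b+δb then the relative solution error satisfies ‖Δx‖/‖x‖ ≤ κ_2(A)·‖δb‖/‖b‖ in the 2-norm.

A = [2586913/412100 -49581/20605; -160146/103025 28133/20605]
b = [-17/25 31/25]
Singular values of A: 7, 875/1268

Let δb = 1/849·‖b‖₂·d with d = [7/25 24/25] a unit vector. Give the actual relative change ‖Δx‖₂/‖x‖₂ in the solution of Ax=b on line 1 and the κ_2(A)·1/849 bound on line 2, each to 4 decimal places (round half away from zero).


σ_max = 7, σ_min = 875/1268
κ_2(A) = 7 / (875/1268) = 10.1440
perturbation bound = 10.1440·1/849 = 0.0119
solve Ax = b  →  x = [0.4255 1.3926]
2-norm of b is 1.4142; of x, 1.4562
δb = ε·‖b‖·d = [0.0005 0.0016]; solving A·Δx = δb gives ‖Δx‖ = 0.0024
realised ‖Δx‖/‖x‖ = 0.0017
so the bound overstates the realised error by a factor of ≈ 7.2077 (computed from the unrounded values)

0.0017
0.0119


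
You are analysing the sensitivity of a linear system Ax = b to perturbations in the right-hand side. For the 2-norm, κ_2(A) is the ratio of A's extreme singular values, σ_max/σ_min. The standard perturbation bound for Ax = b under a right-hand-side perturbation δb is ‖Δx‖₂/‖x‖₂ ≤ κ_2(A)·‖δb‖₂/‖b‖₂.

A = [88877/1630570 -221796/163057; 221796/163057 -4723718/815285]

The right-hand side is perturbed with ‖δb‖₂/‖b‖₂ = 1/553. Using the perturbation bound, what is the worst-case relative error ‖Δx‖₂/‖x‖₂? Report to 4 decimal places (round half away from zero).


M = AᵀA = [2931139609/1581652900 -629124354/79082645; -629124354/79082645 14005561204/395413225]. tr(M)=1402817/37636, det(M)=13845841/5880625
char-poly roots: 3721/100 and 14884/235225
so κ_2 = √((3721/100) / (14884/235225)) = 24.2500
κ_2(A)·‖δb‖/‖b‖ = 0.0439

0.0439


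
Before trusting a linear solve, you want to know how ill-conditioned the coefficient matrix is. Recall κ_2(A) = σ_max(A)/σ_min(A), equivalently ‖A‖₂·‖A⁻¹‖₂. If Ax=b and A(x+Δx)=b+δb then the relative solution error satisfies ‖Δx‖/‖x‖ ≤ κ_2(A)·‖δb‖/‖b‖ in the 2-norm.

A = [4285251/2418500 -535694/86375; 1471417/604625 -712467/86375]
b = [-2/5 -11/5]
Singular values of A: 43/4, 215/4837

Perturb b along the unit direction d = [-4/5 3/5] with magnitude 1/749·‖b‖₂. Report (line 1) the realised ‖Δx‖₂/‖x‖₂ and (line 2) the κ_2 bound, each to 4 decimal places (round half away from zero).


largest singular value 43/4, smallest 215/4837
κ = σ_max/σ_min = (43/4)/(215/4837) = 241.8500
bound on ‖Δx‖/‖x‖: κ·ε = 241.8500·1/749 = 0.3229
solve Ax = b  →  x = [-21.6499 -6.1207]
‖b‖₂ = 2.2361 and ‖x‖₂ = 22.4984
with δb = [-0.0024 0.0018], A·Δx = δb → ‖Δx‖ = 0.0672
relative error = 0.0030
tightness: 0.0030 against a bound of 0.3229 (unrounded ratio ≈ 0.0092)

0.0030
0.3229


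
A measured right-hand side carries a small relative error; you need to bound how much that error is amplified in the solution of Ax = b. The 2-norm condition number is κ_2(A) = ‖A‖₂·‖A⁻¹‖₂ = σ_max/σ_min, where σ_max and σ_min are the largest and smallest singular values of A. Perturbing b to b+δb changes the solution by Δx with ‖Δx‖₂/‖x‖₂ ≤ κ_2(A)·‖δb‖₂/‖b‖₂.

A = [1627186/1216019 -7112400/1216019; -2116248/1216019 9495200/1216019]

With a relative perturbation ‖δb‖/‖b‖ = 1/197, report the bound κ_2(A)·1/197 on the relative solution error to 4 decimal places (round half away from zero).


1.8819

AᵀA = [7126239876100/1478702208361 -31667395716000/1478702208361; -31667395716000/1478702208361 140745056800000/1478702208361]; tr = 87966268100/879656281, det = 64000000/879656281
char-poly roots: 100 and 640000/879656281
σ_max=√100=10, σ_min=√(640000/879656281)=(800/29659) → κ = 370.7375
κ_2(A)·‖δb‖/‖b‖ = 1.8819


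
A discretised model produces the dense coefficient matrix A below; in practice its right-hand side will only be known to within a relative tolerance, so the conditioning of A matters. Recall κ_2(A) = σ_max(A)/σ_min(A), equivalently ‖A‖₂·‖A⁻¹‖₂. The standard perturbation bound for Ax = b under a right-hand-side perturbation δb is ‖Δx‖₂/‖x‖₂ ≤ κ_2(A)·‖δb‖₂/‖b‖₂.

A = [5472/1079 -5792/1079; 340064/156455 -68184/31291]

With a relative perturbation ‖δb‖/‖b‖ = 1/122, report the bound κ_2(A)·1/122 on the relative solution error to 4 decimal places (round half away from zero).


0.8504

AᵀA = [4409411584/144841225 -925795584/28968245; -925795584/28968245 194451520/5793649]; tr = 11023424/172225, det = 65536/172225
λ_max, λ_min = (11023424/172225 ± √121470728933376/29661450625)/2 = 64, 1024/172225
so κ_2 = √(64 / (1024/172225)) = 103.7500
worst-case relative error ≤ 103.7500 × 1/122 = 0.8504


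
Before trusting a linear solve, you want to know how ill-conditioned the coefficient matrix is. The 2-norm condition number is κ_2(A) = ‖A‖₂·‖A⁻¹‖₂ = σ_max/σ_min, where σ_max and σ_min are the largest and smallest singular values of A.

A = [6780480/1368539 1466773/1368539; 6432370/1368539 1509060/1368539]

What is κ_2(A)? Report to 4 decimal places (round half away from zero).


115.1000

AᵀA = [103864795300/2226990481 23367725640/2226990481; 23367725640/2226990481 5265975169/2226990481]; tr = 64920149/1324801, det = 240100/1324801
solving λ² − 64920149/1324801·λ + 240100/1324801 = 0 gives λ = 49, 4900/1324801
σ_max=√49=7, σ_min=√(4900/1324801)=(70/1151) → κ = 115.1000


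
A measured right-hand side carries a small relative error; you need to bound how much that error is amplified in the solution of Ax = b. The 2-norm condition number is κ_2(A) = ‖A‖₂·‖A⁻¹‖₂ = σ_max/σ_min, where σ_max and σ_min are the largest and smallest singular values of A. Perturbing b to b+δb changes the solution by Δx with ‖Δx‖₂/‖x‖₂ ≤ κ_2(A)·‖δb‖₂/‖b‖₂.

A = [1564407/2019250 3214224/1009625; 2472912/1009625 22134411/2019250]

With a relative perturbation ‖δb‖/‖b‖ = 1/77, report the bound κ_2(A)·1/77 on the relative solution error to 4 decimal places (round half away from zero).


2.5584

M = AᵀA = [43053670881/6523792900 9562368816/326189645; 9562368816/326189645 850011350409/6523792900]. tr(M)=53127009/388090, det(M)=187388721/388090000
λ_max, λ_min = (53127009/388090 ± √17638676190819684/941336550625)/2 = 13689/100, 13689/3880900
so κ_2 = √((13689/100) / (13689/3880900)) = 197.0000
worst-case relative error ≤ 197.0000 × 1/77 = 2.5584


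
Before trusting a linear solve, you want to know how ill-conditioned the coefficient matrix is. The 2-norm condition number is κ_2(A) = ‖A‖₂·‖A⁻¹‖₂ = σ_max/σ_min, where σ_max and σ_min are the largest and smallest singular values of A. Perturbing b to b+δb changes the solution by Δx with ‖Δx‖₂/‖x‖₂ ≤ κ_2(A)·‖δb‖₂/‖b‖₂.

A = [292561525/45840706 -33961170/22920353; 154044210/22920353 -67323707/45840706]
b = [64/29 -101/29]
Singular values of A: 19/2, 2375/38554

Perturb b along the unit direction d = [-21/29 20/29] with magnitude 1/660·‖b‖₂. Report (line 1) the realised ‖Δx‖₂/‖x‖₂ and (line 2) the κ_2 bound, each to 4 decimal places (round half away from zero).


0.0016
0.2337

from the listed singular values, σ₁ = 19/2, σ_n = 2375/38554
κ_2(A) = (19/2) / (2375/38554) = 154.2160
perturbation bound = 154.2160·1/660 = 0.2337
solve Ax = b  →  x = [-14.3563 -63.3262]
2-norm of b is 4.1231; of x, 64.9331
δb = ε·‖b‖·d = [-0.0045 0.0043]; solving A·Δx = δb gives ‖Δx‖ = 0.1014
dividing the unrounded norms, ‖Δx‖/‖x‖ = 0.0016
so the bound overstates the realised error by a factor of ≈ 149.6117 (computed from the unrounded values)


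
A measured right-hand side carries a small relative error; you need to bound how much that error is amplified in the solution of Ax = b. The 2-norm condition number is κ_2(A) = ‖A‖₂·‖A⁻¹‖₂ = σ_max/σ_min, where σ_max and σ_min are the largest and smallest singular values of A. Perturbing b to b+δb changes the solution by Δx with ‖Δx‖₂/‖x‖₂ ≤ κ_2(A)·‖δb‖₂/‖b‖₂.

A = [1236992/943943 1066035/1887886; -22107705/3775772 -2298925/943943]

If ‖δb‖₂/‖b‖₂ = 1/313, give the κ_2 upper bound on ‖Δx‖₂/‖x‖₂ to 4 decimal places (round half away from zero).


1.1769

M = AᵀA = [305314103329/8480936464 31803277365/2120234116; 31803277365/2120234116 13252025725/2120234116]. tr(M)=2120249741/50183056, det(M)=2640625/200732224
eigenvalues of AᵀA: λ = (tr ± √(tr²−4·det))/2 = 169/4, 15625/50183056
so κ_2 = √((169/4) / (15625/50183056)) = 368.3680
perturbation bound = 368.3680·1/313 = 1.1769


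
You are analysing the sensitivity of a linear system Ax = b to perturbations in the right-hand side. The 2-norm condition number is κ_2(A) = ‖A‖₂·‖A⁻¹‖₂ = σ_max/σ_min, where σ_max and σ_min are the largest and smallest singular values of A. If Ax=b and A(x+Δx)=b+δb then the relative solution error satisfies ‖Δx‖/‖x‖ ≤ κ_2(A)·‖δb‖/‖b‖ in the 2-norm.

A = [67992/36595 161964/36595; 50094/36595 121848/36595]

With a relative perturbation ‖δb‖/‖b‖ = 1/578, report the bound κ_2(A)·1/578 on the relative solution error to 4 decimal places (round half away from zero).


0.4870

AᵀA = [285292836/53567761 684644400/53567761; 684644400/53567761 1643170896/53567761]; tr = 11411028/316969, det = 5184/316969
eigenvalues of AᵀA: λ = (tr ± √(tr²−4·det))/2 = 36, 144/316969
σ_max=√36=6, σ_min=√(144/316969)=(12/563) → κ = 281.5000
κ_2(A)·‖δb‖/‖b‖ = 0.4870


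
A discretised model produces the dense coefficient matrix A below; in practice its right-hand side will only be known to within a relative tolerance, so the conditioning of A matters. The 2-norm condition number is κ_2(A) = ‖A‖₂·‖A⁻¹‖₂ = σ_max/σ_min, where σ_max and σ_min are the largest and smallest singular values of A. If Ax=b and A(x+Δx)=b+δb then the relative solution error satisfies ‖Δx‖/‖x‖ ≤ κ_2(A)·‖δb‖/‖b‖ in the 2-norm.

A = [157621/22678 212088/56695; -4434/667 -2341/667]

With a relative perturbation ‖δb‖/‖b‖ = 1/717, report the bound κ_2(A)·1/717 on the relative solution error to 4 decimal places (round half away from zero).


0.3497

form AᵀA = [56565697/611524 37709694/764405; 37709694/764405 100566409/3822025] with trace 6285149/52900 and determinant 11881/52900
eigenvalues of AᵀA: λ = (tr ± √(tr²−4·det))/2 = 11881/100, 1/529
κ_2(A) = √(λ_max/λ_min) = √((11881/100) / (1/529)) = 250.7000
perturbation bound = 250.7000·1/717 = 0.3497


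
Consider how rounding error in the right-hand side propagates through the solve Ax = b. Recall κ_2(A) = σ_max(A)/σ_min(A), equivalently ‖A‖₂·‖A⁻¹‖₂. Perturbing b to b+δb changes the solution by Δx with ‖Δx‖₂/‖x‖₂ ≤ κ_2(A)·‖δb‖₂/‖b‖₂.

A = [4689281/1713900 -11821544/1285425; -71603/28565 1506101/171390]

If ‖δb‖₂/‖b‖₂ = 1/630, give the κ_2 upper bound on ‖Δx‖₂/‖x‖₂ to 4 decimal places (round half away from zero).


AᵀA = [48093363721/3492810000 -61809244427/1309803750; -61809244427/1309803750 1271548347409/7858822500]; tr = 8830453861/50296464, det = 197262025/201185856
char-poly roots: 2809/16 and 70225/12574116
κ = σ_max/σ_min = (53/4)/(265/3546) = 177.3000
perturbation bound = 177.3000·1/630 = 0.2814

0.2814


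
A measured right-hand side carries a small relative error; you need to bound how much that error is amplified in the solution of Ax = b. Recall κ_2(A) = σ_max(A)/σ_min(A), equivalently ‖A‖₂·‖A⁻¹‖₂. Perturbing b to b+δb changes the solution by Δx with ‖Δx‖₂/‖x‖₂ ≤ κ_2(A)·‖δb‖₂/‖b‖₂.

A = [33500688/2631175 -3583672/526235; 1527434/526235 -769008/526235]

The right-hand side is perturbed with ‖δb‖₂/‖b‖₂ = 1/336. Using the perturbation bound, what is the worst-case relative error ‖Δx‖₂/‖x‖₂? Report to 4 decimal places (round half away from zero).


0.5618

AᵀA = [702333409924/4118430625 -74912862816/823686125; -74912862816/823686125 7991718208/164737225]; tr = 3121544516/14250625, det = 479785216/356265625
solving λ² − 3121544516/14250625·λ + 479785216/356265625 = 0 gives λ = 5476/25, 87616/14250625
κ = σ_max/σ_min = (74/5)/(296/3775) = 188.7500
κ_2(A)·‖δb‖/‖b‖ = 0.5618


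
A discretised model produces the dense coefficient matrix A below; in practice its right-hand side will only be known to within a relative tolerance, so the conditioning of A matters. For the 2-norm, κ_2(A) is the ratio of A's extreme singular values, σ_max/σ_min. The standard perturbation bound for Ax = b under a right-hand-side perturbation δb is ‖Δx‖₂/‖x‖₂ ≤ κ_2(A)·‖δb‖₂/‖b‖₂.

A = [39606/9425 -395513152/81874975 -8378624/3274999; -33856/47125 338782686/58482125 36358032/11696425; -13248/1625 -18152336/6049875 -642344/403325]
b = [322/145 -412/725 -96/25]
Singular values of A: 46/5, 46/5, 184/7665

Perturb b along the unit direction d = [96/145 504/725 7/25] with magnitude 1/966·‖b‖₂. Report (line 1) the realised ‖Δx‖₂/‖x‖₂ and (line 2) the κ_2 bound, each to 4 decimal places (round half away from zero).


from the listed singular values, σ₁ = 46/5, σ_n = 184/7665
κ = σ_max/σ_min = (46/5)/(184/7665) = 383.2500
worst-case relative error ≤ 383.2500 × 1/966 = 0.3967
solve Ax = b  →  x = [0.4849 -0.0295 -0.0157]
‖b‖₂ = 4.4721 and ‖x‖₂ = 0.4861
re-solving with b+δb shifts x by Δx of norm 0.1929
dividing the unrounded norms, ‖Δx‖/‖x‖ = 0.3967
so the bound is sharp here: realised error equals the bound

0.3967
0.3967


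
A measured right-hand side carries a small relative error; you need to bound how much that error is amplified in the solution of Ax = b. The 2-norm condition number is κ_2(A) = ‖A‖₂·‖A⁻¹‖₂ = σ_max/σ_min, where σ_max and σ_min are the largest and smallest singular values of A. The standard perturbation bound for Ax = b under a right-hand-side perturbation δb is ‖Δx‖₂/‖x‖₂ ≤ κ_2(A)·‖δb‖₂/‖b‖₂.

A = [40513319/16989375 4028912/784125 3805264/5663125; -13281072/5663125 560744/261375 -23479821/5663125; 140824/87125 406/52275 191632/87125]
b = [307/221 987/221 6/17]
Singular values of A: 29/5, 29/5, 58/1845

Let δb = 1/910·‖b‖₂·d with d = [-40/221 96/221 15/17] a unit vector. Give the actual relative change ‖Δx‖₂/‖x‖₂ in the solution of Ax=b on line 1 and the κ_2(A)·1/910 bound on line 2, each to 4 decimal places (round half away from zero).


0.0026
0.2027

largest singular value 29/5, smallest 58/1845
κ_2(A) = (29/5) / (58/1845) = 184.5000
worst-case relative error ≤ 184.5000 × 1/910 = 0.2027
solve Ax = b  →  x = [-49.0552 18.3103 36.1448]
2-norm of b is 4.6904; of x, 63.6249
Δx = A⁻¹·δb where δb = 1/910·4.6904·d; ‖Δx‖ = 0.1640
relative error = 0.0026
tightness: 0.0026 against a bound of 0.2027 (unrounded ratio ≈ 0.0127)


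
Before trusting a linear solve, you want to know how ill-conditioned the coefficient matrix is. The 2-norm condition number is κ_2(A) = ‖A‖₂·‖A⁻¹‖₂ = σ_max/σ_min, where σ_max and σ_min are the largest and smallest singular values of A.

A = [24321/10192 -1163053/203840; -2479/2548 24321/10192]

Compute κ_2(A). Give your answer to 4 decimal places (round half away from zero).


313.6000

M = AᵀA = [53064469/7990528 -2546919441/159810560; -2546919441/159810560 122253592093/3196211200]. tr(M)=11036875361/245862400, det(M)=20151121/983449600
eigenvalues of AᵀA: λ = (tr ± √(tr²−4·det))/2 = 4489/100, 4489/9834496
κ = σ_max/σ_min = (67/10)/(67/3136) = 313.6000


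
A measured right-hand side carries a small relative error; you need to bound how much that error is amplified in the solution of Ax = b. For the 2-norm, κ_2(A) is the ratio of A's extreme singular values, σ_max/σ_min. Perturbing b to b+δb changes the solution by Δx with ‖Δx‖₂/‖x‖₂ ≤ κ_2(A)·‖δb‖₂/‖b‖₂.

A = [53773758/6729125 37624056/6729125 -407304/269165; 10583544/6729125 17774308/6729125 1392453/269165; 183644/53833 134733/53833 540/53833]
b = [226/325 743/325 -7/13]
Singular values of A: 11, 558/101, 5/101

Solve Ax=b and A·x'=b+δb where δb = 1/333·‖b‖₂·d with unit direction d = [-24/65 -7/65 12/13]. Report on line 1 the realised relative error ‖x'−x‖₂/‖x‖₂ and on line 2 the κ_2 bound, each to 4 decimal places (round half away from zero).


0.0074
0.6673

σ_max = 11, σ_min = 5/101
κ = σ_max/σ_min = 11/(5/101) = 222.2000
bound on ‖Δx‖/‖x‖: κ·ε = 222.2000·1/333 = 0.6673
solve Ax = b  →  x = [-11.7993 15.8840 -4.0810]
2-norm of b is 2.4495; of x, 20.2034
δb = ε·‖b‖·d = [-0.0027 -0.0008 0.0068]; solving A·Δx = δb gives ‖Δx‖ = 0.1486
dividing the unrounded norms, ‖Δx‖/‖x‖ = 0.0074
tightness: 0.0074 against a bound of 0.6673 (unrounded ratio ≈ 0.0110)


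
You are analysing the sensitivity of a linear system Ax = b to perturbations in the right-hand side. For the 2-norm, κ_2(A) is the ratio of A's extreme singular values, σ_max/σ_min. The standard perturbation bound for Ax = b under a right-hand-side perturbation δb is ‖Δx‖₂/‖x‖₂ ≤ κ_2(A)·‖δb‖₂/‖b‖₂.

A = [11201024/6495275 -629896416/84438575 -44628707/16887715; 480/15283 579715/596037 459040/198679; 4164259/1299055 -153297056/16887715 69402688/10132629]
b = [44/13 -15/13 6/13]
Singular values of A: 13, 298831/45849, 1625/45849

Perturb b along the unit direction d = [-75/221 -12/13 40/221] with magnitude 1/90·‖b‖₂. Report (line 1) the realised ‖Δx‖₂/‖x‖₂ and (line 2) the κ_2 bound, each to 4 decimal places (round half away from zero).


2.3291
4.0755

σ_max = 13, σ_min = 1625/45849
κ = σ_max/σ_min = 13/(1625/45849) = 366.7920
κ_2(A)·‖δb‖/‖b‖ = 4.0755
solve Ax = b  →  x = [0.0431 -0.3134 -0.3681]
2-norm of b is 3.6056; of x, 0.4853
with δb = [-0.0136 -0.0370 0.0073], A·Δx = δb → ‖Δx‖ = 1.1303
relative error = 2.3291
realised/bound (from unrounded values) ≈ 0.5715


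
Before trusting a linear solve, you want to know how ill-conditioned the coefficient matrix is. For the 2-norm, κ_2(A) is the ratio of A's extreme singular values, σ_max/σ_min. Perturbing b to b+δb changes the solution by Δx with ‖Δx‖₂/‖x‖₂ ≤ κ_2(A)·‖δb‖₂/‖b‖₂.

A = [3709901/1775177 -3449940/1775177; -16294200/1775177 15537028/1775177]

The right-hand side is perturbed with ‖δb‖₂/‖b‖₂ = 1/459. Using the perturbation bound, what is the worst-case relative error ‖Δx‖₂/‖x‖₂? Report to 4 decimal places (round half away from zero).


M = AᵀA = [166129874521/1874630209 -158216762340/1874630209; -158216762340/1874630209 150684904864/1874630209]. tr(M)=376711985/2229049, det(M)=456976/2229049
char-poly roots: 169 and 2704/2229049
κ = σ_max/σ_min = 13/(52/1493) = 373.2500
bound on ‖Δx‖/‖x‖: κ·ε = 373.2500·1/459 = 0.8132

0.8132


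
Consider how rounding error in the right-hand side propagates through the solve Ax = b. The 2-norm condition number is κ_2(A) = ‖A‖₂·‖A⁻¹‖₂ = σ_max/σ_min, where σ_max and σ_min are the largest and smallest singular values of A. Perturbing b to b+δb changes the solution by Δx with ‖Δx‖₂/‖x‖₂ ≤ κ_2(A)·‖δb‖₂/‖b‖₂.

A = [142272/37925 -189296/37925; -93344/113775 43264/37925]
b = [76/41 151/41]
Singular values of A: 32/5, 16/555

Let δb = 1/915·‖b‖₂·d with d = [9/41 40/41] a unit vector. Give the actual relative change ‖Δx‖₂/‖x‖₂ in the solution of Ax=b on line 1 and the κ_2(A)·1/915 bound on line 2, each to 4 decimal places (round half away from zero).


largest singular value 32/5, smallest 16/555
condition number: (32/5) ÷ (16/555) = 222.0000
bound on ‖Δx‖/‖x‖: κ·ε = 222.0000·1/915 = 0.2426
solve Ax = b  →  x = [111.0938 83.1250]
‖b‖₂ = 4.1231 and ‖x‖₂ = 138.7501
Δx = A⁻¹·δb where δb = 1/915·4.1231·d; ‖Δx‖ = 0.1563
dividing the unrounded norms, ‖Δx‖/‖x‖ = 0.0011
tightness: 0.0011 against a bound of 0.2426 (unrounded ratio ≈ 0.0046)

0.0011
0.2426


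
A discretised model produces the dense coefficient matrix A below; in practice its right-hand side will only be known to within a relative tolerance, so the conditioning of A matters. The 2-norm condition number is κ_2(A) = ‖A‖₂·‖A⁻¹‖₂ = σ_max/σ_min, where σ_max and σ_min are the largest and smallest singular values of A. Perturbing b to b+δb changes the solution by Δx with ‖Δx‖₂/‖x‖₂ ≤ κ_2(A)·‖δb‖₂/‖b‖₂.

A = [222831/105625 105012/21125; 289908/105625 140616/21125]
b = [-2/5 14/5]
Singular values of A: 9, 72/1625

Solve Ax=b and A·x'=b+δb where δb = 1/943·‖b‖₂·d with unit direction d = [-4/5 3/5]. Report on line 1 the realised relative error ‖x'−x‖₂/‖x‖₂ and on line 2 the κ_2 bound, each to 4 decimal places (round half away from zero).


0.0015
0.2154

largest singular value 9, smallest 72/1625
κ = σ_max/σ_min = 9/(72/1625) = 203.1250
κ_2(A)·‖δb‖/‖b‖ = 0.2154
solve Ax = b  →  x = [-41.5812 17.5662]
‖b‖ = 2.8284, ‖x‖ = 45.1394
Δx = A⁻¹·δb where δb = 1/943·2.8284·d; ‖Δx‖ = 0.0677
dividing the unrounded norms, ‖Δx‖/‖x‖ = 0.0015
so the bound overstates the realised error by a factor of ≈ 143.6328 (computed from the unrounded values)


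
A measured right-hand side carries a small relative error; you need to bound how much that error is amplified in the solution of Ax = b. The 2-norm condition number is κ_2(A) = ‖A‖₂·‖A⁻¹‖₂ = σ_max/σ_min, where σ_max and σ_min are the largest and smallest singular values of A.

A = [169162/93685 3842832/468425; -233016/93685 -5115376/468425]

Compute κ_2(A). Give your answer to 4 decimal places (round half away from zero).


285.6250

AᵀA = [3316489540/351075169 73681024032/1755375845; 73681024032/1755375845 1637377176064/8776879225]; tr = 1023372644/5221225, det = 2458624/5221225
solving λ² − 1023372644/5221225·λ + 2458624/5221225 = 0 gives λ = 196, 12544/5221225
so κ_2 = √(196 / (12544/5221225)) = 285.6250


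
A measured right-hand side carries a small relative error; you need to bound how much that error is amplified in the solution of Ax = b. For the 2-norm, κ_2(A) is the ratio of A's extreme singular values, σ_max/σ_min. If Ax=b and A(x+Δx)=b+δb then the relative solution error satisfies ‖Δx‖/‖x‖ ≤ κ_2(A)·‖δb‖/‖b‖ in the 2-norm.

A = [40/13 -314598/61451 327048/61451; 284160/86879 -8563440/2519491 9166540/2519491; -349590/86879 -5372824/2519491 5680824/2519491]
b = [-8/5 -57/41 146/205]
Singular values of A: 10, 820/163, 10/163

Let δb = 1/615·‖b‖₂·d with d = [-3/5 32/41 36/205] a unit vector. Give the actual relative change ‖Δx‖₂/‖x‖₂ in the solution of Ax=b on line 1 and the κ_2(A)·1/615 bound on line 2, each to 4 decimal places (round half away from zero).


0.2102
0.2650

from the listed singular values, σ₁ = 10, σ_n = 10/163
κ_2(A) = 10 / (10/163) = 163.0000
bound on ‖Δx‖/‖x‖: κ·ε = 163.0000·1/615 = 0.2650
solve Ax = b  →  x = [-0.2604 0.0746 -0.0783]
‖b‖ = 2.2361, ‖x‖ = 0.2820
Δx = A⁻¹·δb where δb = 1/615·2.2361·d; ‖Δx‖ = 0.0593
dividing the unrounded norms, ‖Δx‖/‖x‖ = 0.2102
so the bound overstates the realised error by a factor of ≈ 1.2611 (computed from the unrounded values)
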